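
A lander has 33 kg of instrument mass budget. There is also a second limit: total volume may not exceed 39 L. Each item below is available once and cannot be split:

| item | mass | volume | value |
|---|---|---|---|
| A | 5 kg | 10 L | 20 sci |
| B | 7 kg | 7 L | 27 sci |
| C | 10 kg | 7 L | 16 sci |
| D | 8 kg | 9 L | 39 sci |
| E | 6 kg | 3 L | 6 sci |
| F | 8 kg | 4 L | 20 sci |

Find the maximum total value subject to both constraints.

Feasible sets respecting both limits:
- A+B+D+F: mass 28, volume 30, value 106
- A+B+C+D: mass 30, volume 33, value 102
- B+C+D+F: mass 33, volume 27, value 102
Best: 106 sci.

106 sci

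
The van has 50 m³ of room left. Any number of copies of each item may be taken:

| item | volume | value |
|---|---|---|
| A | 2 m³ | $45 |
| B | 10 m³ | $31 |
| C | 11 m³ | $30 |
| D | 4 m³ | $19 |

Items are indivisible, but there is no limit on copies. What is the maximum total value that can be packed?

Best value-per-unit is A at 45/2, and filling with it alone uses volume 25×2=50. No mix of the others beats 25×45 = 1125.

$1125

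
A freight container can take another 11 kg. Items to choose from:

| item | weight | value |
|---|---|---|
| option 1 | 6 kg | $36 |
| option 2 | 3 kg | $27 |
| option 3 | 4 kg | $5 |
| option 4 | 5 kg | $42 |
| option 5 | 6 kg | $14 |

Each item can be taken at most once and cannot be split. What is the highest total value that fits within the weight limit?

$78

This is a 0/1 knapsack; check combinations near the capacity.
- option 1+option 4: weight 6+5=11, value 36+42=78
- option 2+option 4: weight 3+5=8, value 27+42=69
- option 1+option 2: weight 6+3=9, value 36+27=63
- option 4+option 5: weight 5+6=11, value 42+14=56
Best: $78.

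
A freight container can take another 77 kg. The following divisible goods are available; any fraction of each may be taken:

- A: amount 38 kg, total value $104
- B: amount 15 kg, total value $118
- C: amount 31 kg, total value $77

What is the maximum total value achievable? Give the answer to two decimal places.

Take in order of value per unit:
- B (118/15 per unit): all 15 → value 118, running total 118.00
- A (104/38 per unit): all 38 → value 104, running total 222.00
- C (77/31 per unit): 24 of 31 → value 24×77/31 = 59.6129, running total 281.61
Total 281.61.

281.61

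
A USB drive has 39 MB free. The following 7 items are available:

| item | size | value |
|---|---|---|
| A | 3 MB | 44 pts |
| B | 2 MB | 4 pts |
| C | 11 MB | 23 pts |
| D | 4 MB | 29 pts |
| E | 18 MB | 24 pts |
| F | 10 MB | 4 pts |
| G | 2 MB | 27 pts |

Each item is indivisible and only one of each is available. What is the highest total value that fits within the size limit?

Check high-value combinations within 39 MB:
- A+C+D+E+G: size 3+11+4+18+2=38, value 44+23+29+24+27=147
- A+B+D+E+F+G: size 3+2+4+18+10+2=39, value 44+4+29+24+4+27=132
- A+B+C+D+F+G: size 3+2+11+4+10+2=32, value 44+4+23+29+4+27=131
- A+B+D+E+G: size 3+2+4+18+2=29, value 44+4+29+24+27=128
Best: 147 pts.

147 pts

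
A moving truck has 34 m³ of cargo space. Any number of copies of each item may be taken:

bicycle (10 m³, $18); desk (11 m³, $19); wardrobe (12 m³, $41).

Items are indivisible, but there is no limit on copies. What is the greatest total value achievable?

Best value-per-unit is wardrobe at 41/12; filling with it alone gives 2×41 = 82.
Optimal mix: 1×bicycle + 2×wardrobe → volume 34, value 100.

$100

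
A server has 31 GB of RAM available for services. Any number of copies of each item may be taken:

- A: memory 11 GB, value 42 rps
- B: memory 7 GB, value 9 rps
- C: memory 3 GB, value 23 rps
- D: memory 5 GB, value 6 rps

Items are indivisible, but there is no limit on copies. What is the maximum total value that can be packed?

Best value-per-unit is C at 23/3, and filling with it alone uses memory 10×3=30. No mix of the others beats 10×23 = 230.

230 rps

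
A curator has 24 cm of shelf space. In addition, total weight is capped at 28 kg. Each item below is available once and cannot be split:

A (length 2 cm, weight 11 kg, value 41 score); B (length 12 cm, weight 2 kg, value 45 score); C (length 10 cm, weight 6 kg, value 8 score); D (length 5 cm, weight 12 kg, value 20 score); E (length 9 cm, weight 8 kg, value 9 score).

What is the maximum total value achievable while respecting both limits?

Feasible sets respecting both limits:
- A+B+D: length 19, weight 25, value 106
- A+B+E: length 23, weight 21, value 95
- A+B+C: length 24, weight 19, value 94
Best: 106 score.

106 score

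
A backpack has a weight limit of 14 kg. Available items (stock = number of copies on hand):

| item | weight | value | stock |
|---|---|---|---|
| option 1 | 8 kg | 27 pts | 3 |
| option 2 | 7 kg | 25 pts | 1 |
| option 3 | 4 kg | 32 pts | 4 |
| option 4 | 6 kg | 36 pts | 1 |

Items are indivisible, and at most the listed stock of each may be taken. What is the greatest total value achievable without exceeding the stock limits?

100 pts

Top feasible selections:
- 2×option 3 + 1×option 4: weight 14, value 100
- 3×option 3: weight 12, value 96
- 1×option 3 + 1×option 4: weight 10, value 68
- 2×option 3: weight 8, value 64
Best: 100 pts.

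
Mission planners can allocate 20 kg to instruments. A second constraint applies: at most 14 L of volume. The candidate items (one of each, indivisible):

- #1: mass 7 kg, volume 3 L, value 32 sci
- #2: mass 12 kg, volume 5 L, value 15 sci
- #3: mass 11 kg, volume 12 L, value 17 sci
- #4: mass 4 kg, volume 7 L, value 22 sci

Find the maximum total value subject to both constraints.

54 sci

Feasible sets respecting both limits:
- #1+#4: mass 11, volume 10, value 54
- #1+#2: mass 19, volume 8, value 47
- #2+#4: mass 16, volume 12, value 37
Best: 54 sci.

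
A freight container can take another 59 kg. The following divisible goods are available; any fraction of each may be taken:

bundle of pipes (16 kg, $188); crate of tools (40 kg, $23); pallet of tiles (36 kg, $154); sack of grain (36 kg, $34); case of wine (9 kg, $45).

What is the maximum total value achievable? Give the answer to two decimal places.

Take in order of value per unit:
- bundle of pipes (188/16 per unit): all 16 → value 188, running total 188.00
- case of wine (45/9 per unit): all 9 → value 45, running total 233.00
- pallet of tiles (154/36 per unit): 34 of 36 → value 34×154/36 = 145.4444, running total 378.44
Total 378.44.

378.44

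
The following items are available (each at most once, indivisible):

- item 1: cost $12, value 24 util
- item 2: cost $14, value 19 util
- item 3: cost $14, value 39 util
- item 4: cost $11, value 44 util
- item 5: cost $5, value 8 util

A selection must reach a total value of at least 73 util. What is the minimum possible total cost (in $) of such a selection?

25

Subsets with value ≥ 73, sorted by total cost:
- item 3+item 4: cost 25, value 83
- item 1+item 4+item 5: cost 28, value 76
- item 3+item 4+item 5: cost 30, value 91
- item 1+item 3+item 4: cost 37, value 107
Minimum cost: 25 $.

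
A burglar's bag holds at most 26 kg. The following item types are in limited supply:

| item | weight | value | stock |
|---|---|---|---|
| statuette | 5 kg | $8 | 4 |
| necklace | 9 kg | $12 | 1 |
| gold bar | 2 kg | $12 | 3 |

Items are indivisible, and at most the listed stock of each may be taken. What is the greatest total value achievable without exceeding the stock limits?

$68

Top feasible selections:
- 4×statuette + 3×gold bar: weight 26, value 68
- 2×statuette + 1×necklace + 3×gold bar: weight 25, value 64
- 3×statuette + 3×gold bar: weight 21, value 60
Best: $68.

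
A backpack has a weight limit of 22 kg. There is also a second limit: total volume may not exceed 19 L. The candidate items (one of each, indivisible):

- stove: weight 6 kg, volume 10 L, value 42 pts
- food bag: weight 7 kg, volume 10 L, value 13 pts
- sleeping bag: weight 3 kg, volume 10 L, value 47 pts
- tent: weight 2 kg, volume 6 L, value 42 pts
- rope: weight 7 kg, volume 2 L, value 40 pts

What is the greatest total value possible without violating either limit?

129 pts

Feasible sets respecting both limits:
- sleeping bag+tent+rope: weight 12, volume 18, value 129
- stove+tent+rope: weight 15, volume 18, value 124
- food bag+tent+rope: weight 16, volume 18, value 95
Best: 129 pts.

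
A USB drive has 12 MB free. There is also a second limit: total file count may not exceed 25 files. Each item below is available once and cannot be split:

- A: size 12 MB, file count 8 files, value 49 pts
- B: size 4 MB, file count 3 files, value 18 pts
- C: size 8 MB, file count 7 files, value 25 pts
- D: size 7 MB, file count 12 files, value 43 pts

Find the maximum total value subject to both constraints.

61 pts

Feasible sets respecting both limits:
- B+D: size 11, file count 15, value 61
- A: size 12, file count 8, value 49
- B+C: size 12, file count 10, value 43
Best: 61 pts.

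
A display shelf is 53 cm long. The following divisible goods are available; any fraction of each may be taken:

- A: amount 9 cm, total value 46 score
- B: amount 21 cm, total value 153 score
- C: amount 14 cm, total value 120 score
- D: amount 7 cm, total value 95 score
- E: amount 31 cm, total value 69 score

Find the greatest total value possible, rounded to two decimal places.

Take in order of value per unit:
- D (95/7 per unit): all 7 → value 95, running total 95.00
- C (120/14 per unit): all 14 → value 120, running total 215.00
- B (153/21 per unit): all 21 → value 153, running total 368.00
- A (46/9 per unit): all 9 → value 46, running total 414.00
- E (69/31 per unit): 2 of 31 → value 2×69/31 = 4.4516, running total 418.45
Total 418.45.

418.45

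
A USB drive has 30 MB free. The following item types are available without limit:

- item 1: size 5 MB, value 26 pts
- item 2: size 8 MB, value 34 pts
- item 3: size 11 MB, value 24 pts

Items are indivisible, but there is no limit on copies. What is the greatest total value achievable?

Best value-per-unit is item 1 at 26/5, and filling with it alone uses size 6×5=30. No mix of the others beats 6×26 = 156.

156 pts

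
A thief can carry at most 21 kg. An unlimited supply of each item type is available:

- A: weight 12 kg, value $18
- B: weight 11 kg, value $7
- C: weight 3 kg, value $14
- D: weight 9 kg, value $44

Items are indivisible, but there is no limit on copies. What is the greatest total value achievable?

$102

Best value-per-unit is D at 44/9; filling with it alone gives 2×44 = 88.
Optimal mix: 1×C + 2×D → weight 21, value 102.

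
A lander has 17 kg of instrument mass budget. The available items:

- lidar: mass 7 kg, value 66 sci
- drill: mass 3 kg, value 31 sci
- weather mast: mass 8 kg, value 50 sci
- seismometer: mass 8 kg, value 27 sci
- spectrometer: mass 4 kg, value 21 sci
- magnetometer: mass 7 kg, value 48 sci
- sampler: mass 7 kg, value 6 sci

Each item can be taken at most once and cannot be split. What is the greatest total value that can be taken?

Check high-value combinations within 17 kg:
- lidar+drill+magnetometer: mass 7+3+7=17, value 66+31+48=145
- lidar+drill+spectrometer: mass 7+3+4=14, value 66+31+21=118
- lidar+weather mast: mass 7+8=15, value 66+50=116
- lidar+magnetometer: mass 7+7=14, value 66+48=114
- lidar+drill+sampler: mass 7+3+7=17, value 66+31+6=103
Best: 145 sci.

145 sci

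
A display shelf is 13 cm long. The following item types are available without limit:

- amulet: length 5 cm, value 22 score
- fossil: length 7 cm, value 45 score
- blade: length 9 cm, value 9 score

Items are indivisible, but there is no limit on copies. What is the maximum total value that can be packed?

Best value-per-unit is fossil at 45/7; filling with it alone gives 1×45 = 45.
Optimal mix: 1×amulet + 1×fossil → length 12, value 67.

67 score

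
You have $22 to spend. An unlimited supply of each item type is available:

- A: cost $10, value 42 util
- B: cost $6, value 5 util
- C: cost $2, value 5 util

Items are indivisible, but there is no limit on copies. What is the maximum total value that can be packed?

Best value-per-unit is A at 42/10; filling with it alone gives 2×42 = 84.
Optimal mix: 2×A + 1×C → cost 22, value 89.

89 util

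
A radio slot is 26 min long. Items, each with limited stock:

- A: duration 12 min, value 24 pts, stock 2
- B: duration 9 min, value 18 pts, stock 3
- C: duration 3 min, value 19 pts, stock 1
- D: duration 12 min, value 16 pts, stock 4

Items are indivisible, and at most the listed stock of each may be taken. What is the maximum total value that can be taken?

Top feasible selections:
- 1×A + 1×B + 1×C: duration 24, value 61
- 2×B + 1×C: duration 21, value 55
Best: 61 pts.

61 pts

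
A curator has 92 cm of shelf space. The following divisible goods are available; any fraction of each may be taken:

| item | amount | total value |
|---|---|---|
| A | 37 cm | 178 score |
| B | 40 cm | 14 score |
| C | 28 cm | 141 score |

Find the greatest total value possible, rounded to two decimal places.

328.45

Take in order of value per unit:
- C (141/28 per unit): all 28 → value 141, running total 141.00
- A (178/37 per unit): all 37 → value 178, running total 319.00
- B (14/40 per unit): 27 of 40 → value 27×14/40 = 9.4500, running total 328.45
Total 328.45.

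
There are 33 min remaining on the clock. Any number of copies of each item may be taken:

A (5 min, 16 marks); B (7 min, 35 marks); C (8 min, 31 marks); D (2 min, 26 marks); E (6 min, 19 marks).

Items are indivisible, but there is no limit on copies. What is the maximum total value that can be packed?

416 marks

Best value-per-unit is D at 26/2, and filling with it alone uses time 16×2=32. No mix of the others beats 16×26 = 416.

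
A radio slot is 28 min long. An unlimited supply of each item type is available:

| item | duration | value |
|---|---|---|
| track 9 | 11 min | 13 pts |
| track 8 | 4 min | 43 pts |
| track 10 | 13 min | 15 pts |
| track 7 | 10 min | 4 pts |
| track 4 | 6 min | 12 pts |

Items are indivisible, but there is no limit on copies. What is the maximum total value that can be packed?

Best value-per-unit is track 8 at 43/4, and filling with it alone uses duration 7×4=28. No mix of the others beats 7×43 = 301.

301 pts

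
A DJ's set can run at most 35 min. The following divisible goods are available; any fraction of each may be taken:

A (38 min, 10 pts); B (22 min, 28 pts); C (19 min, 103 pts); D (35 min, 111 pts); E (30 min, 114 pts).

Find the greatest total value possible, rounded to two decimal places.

163.80

Take in order of value per unit:
- C (103/19 per unit): all 19 → value 103, running total 103.00
- E (114/30 per unit): 16 of 30 → value 16×114/30 = 60.8000, running total 163.80
Total 163.80.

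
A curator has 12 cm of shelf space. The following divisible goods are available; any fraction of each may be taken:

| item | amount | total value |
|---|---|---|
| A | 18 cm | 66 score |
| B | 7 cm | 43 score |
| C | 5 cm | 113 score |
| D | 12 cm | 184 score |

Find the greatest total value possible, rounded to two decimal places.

220.33

Take in order of value per unit:
- C (113/5 per unit): all 5 → value 113, running total 113.00
- D (184/12 per unit): 7 of 12 → value 7×184/12 = 107.3333, running total 220.33
Total 220.33.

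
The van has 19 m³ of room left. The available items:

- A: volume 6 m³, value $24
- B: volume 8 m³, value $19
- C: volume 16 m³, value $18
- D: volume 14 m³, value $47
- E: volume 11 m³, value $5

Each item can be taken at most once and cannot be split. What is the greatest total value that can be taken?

$47

Check high-value combinations within 19 m³:
- D: volume 14, value 47
- A+B: volume 6+8=14, value 24+19=43
- A+E: volume 6+11=17, value 24+5=29
- A: volume 6, value 24
- B+E: volume 8+11=19, value 19+5=24
Best: $47.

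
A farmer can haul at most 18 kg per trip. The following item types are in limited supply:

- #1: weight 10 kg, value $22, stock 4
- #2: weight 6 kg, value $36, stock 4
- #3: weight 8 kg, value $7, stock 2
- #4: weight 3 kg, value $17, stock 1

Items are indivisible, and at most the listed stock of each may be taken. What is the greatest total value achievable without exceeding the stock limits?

Top feasible selections:
- 3×#2: weight 18, value 108
- 2×#2 + 1×#4: weight 15, value 89
- 2×#2: weight 12, value 72
Best: $108.

$108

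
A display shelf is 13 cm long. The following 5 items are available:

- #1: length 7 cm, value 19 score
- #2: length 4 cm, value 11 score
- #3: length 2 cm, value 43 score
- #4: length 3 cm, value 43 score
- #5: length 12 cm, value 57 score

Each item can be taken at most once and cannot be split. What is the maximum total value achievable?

105 score

Check high-value combinations within 13 cm:
- #1+#3+#4: length 7+2+3=12, value 19+43+43=105
- #2+#3+#4: length 4+2+3=9, value 11+43+43=97
- #3+#4: length 2+3=5, value 43+43=86
- #1+#2+#3: length 7+4+2=13, value 19+11+43=73
- #1+#3: length 7+2=9, value 19+43=62
Best: 105 score.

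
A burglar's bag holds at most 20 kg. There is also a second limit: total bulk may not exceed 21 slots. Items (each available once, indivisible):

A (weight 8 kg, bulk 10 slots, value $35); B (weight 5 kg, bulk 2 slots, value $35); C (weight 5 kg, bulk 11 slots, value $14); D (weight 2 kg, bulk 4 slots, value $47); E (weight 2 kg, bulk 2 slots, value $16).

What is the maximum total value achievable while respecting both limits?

$133

Feasible sets respecting both limits:
- A+B+D+E: weight 17, bulk 18, value 133
- A+B+D: weight 15, bulk 16, value 117
- B+C+D+E: weight 14, bulk 19, value 112
Best: $133.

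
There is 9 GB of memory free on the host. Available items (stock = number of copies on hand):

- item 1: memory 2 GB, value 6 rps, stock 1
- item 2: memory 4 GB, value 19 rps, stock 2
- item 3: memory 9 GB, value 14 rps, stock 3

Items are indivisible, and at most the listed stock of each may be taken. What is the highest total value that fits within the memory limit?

38 rps

Top feasible selections:
- 2×item 2: memory 8, value 38
- 1×item 1 + 1×item 2: memory 6, value 25
- 1×item 2: memory 4, value 19
Best: 38 rps.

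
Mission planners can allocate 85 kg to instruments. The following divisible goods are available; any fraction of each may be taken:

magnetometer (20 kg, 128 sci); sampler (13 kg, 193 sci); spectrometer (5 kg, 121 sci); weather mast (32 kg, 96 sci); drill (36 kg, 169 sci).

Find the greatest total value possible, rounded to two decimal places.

Take in order of value per unit:
- spectrometer (121/5 per unit): all 5 → value 121, running total 121.00
- sampler (193/13 per unit): all 13 → value 193, running total 314.00
- magnetometer (128/20 per unit): all 20 → value 128, running total 442.00
- drill (169/36 per unit): all 36 → value 169, running total 611.00
- weather mast (96/32 per unit): 11 of 32 → value 11×96/32 = 33.0000, running total 644.00
Total 644.00.

644.00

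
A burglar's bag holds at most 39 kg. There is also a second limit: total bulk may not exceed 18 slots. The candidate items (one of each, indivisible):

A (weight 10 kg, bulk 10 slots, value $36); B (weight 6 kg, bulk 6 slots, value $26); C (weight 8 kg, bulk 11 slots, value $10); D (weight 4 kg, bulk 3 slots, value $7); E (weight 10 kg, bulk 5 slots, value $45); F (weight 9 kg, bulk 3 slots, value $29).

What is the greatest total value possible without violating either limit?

Feasible sets respecting both limits:
- A+E+F: weight 29, bulk 18, value 110
- B+D+E+F: weight 29, bulk 17, value 107
- B+E+F: weight 25, bulk 14, value 100
Best: $110.

$110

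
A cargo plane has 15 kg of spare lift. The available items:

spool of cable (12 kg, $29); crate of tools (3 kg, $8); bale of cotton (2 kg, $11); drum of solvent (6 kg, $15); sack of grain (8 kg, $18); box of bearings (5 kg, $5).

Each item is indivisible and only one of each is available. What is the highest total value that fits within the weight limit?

Check high-value combinations within 15 kg:
- spool of cable+bale of cotton: weight 12+2=14, value 29+11=40
- crate of tools+bale of cotton+sack of grain: weight 3+2+8=13, value 8+11+18=37
- spool of cable+crate of tools: weight 12+3=15, value 29+8=37
- crate of tools+bale of cotton+drum of solvent: weight 3+2+6=11, value 8+11+15=34
Best: $40.

$40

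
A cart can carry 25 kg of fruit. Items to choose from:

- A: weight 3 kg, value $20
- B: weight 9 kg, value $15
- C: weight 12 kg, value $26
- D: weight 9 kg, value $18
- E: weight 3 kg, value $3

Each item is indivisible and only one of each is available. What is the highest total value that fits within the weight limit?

This is a 0/1 knapsack; check combinations near the capacity.
- A+C+D: weight 3+12+9=24, value 20+26+18=64
- A+B+C: weight 3+9+12=24, value 20+15+26=61
- A+B+D+E: weight 3+9+9+3=24, value 20+15+18+3=56
- A+B+D: weight 3+9+9=21, value 20+15+18=53
Best: $64.

$64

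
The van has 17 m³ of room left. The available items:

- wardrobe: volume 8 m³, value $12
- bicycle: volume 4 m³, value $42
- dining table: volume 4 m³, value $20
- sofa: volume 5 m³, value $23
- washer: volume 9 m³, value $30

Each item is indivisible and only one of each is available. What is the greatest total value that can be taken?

$92

Check high-value combinations within 17 m³:
- bicycle+dining table+washer: volume 4+4+9=17, value 42+20+30=92
- bicycle+dining table+sofa: volume 4+4+5=13, value 42+20+23=85
- wardrobe+bicycle+sofa: volume 8+4+5=17, value 12+42+23=77
Best: $92.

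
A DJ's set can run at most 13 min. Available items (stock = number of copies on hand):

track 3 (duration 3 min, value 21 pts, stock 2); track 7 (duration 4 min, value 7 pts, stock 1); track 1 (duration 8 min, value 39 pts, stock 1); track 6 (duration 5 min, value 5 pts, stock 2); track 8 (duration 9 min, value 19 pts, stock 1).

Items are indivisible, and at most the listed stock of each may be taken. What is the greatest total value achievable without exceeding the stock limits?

60 pts

Top feasible selections:
- 1×track 3 + 1×track 1: duration 11, value 60
- 2×track 3 + 1×track 7: duration 10, value 49
Best: 60 pts.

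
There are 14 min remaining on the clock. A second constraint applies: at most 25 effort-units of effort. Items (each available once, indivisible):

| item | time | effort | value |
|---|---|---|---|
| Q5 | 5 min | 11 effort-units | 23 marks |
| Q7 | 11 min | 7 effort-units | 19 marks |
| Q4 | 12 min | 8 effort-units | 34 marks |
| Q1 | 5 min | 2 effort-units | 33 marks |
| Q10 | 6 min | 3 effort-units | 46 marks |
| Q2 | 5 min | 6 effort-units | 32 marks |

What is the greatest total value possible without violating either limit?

79 marks

Feasible sets respecting both limits:
- Q1+Q10: time 11, effort 5, value 79
- Q10+Q2: time 11, effort 9, value 78
- Q5+Q10: time 11, effort 14, value 69
Best: 79 marks.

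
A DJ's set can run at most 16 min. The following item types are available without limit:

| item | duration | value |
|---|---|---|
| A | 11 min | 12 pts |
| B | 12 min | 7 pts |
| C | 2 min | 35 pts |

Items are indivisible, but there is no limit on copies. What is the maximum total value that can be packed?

280 pts

Best value-per-unit is C at 35/2, and filling with it alone uses duration 8×2=16. No mix of the others beats 8×35 = 280.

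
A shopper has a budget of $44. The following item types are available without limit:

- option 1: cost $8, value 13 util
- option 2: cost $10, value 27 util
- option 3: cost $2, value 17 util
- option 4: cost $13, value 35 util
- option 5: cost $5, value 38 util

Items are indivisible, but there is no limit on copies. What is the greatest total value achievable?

374 util

Best value-per-unit is option 3 at 17/2, and filling with it alone uses cost 22×2=44. No mix of the others beats 22×17 = 374.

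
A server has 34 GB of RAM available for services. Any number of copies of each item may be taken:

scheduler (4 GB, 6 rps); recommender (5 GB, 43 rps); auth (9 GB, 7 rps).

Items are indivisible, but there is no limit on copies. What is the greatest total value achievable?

Best value-per-unit is recommender at 43/5; filling with it alone gives 6×43 = 258.
Optimal mix: 1×scheduler + 6×recommender → memory 34, value 264.

264 rps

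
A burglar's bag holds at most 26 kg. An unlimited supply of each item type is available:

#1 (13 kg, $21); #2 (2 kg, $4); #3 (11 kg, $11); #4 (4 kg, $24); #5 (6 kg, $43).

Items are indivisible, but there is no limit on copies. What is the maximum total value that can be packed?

Best value-per-unit is #5 at 43/6; filling with it alone gives 4×43 = 172.
Optimal mix: 2×#4 + 3×#5 → weight 26, value 177.

$177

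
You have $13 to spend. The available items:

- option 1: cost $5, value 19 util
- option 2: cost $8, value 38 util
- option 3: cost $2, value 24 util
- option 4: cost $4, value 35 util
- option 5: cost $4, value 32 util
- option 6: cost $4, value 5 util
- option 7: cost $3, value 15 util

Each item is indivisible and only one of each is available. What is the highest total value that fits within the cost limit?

106 util

Check high-value combinations within $13:
- option 3+option 4+option 5+option 7: cost 2+4+4+3=13, value 24+35+32+15=106
- option 3+option 4+option 5: cost 2+4+4=10, value 24+35+32=91
- option 1+option 4+option 5: cost 5+4+4=13, value 19+35+32=86
Best: 106 util.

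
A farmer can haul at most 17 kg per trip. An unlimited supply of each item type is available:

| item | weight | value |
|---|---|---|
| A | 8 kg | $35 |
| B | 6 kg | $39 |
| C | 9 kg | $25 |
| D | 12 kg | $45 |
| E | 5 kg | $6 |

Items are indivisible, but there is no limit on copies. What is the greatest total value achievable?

$84

Best value-per-unit is B at 39/6; filling with it alone gives 2×39 = 78.
Optimal mix: 2×B + 1×E → weight 17, value 84.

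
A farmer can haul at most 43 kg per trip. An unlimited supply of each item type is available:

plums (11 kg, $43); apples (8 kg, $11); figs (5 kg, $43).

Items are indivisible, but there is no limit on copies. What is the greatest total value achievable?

Best value-per-unit is figs at 43/5, and filling with it alone uses weight 8×5=40. No mix of the others beats 8×43 = 344.

$344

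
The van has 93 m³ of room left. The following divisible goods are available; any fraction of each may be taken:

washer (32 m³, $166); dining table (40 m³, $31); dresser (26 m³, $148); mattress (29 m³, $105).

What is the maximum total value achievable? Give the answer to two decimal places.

423.65

Take in order of value per unit:
- dresser (148/26 per unit): all 26 → value 148, running total 148.00
- washer (166/32 per unit): all 32 → value 166, running total 314.00
- mattress (105/29 per unit): all 29 → value 105, running total 419.00
- dining table (31/40 per unit): 6 of 40 → value 6×31/40 = 4.6500, running total 423.65
Total 423.65.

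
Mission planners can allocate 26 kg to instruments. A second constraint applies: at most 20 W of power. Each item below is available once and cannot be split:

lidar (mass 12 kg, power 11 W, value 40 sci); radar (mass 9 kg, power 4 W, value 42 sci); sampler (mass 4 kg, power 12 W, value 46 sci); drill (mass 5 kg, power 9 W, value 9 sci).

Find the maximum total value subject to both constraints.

Feasible sets respecting both limits:
- radar+sampler: mass 13, power 16, value 88
- lidar+radar: mass 21, power 15, value 82
- radar+drill: mass 14, power 13, value 51
- lidar+drill: mass 17, power 20, value 49
Best: 88 sci.

88 sci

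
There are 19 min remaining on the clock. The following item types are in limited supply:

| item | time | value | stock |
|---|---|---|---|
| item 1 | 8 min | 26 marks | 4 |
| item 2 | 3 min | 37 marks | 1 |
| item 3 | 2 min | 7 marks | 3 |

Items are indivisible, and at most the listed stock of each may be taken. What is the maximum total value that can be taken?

Best selections within time 19 and stock limits:
- 2×item 1 + 1×item 2: time 19, value 89
- 1×item 1 + 1×item 2 + 3×item 3: time 17, value 84
- 1×item 1 + 1×item 2 + 2×item 3: time 15, value 77
- 1×item 1 + 1×item 2 + 1×item 3: time 13, value 70
Best: 89 marks.

89 marks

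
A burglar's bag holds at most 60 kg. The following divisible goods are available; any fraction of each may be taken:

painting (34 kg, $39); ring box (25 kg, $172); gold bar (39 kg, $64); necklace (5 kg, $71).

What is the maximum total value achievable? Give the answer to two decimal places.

292.23

Take in order of value per unit:
- necklace (71/5 per unit): all 5 → value 71, running total 71.00
- ring box (172/25 per unit): all 25 → value 172, running total 243.00
- gold bar (64/39 per unit): 30 of 39 → value 30×64/39 = 49.2308, running total 292.23
Total 292.23.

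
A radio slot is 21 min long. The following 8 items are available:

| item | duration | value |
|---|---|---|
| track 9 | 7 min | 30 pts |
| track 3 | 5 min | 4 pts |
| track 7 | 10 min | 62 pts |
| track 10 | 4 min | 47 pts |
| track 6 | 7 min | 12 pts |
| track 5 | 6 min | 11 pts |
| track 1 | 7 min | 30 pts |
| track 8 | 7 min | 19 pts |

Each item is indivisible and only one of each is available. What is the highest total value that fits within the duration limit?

139 pts

Check high-value combinations within 21 min:
- track 9+track 7+track 10: duration 7+10+4=21, value 30+62+47=139
- track 7+track 10+track 1: duration 10+4+7=21, value 62+47+30=139
- track 7+track 10+track 8: duration 10+4+7=21, value 62+47+19=128
- track 7+track 10+track 6: duration 10+4+7=21, value 62+47+12=121
Best: 139 pts.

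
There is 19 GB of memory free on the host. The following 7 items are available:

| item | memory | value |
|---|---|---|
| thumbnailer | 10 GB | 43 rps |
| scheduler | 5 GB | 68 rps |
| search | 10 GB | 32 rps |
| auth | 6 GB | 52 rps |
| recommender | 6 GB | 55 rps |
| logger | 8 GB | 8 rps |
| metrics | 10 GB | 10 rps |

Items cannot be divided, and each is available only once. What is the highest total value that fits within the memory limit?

Check high-value combinations within 19 GB:
- scheduler+auth+recommender: memory 5+6+6=17, value 68+52+55=175
- scheduler+recommender+logger: memory 5+6+8=19, value 68+55+8=131
- scheduler+auth+logger: memory 5+6+8=19, value 68+52+8=128
- scheduler+recommender: memory 5+6=11, value 68+55=123
- scheduler+auth: memory 5+6=11, value 68+52=120
Best: 175 rps.

175 rps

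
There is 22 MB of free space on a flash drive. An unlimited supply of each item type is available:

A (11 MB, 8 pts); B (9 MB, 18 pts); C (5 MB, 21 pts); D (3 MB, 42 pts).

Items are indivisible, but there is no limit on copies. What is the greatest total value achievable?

Best value-per-unit is D at 42/3, and filling with it alone uses size 7×3=21. No mix of the others beats 7×42 = 294.

294 pts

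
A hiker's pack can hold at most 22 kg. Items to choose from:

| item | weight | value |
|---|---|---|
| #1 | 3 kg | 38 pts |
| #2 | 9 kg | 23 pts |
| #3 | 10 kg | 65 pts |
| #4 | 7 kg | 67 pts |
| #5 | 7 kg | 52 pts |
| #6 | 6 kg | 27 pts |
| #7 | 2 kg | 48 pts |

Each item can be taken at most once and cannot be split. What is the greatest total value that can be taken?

Check high-value combinations within 22 kg:
- #1+#3+#4+#7: weight 3+10+7+2=22, value 38+65+67+48=218
- #1+#4+#5+#7: weight 3+7+7+2=19, value 38+67+52+48=205
- #1+#3+#5+#7: weight 3+10+7+2=22, value 38+65+52+48=203
- #4+#5+#6+#7: weight 7+7+6+2=22, value 67+52+27+48=194
- #1+#4+#6+#7: weight 3+7+6+2=18, value 38+67+27+48=180
Best: 218 pts.

218 pts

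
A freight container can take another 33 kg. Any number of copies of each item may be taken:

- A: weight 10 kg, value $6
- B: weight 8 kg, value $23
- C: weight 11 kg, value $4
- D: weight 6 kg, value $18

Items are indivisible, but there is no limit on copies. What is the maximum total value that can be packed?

Best value-per-unit is D at 18/6; filling with it alone gives 5×18 = 90.
Optimal mix: 1×B + 4×D → weight 32, value 95.

$95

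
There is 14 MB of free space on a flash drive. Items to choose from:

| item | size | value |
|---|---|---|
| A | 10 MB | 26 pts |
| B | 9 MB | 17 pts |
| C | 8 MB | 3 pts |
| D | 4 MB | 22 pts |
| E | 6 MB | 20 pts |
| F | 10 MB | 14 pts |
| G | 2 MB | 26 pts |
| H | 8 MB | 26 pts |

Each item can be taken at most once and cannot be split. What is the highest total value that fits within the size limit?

74 pts

Check high-value combinations within 14 MB:
- D+G+H: size 4+2+8=14, value 22+26+26=74
- D+E+G: size 4+6+2=12, value 22+20+26=68
- G+H: size 2+8=10, value 26+26=52
Best: 74 pts.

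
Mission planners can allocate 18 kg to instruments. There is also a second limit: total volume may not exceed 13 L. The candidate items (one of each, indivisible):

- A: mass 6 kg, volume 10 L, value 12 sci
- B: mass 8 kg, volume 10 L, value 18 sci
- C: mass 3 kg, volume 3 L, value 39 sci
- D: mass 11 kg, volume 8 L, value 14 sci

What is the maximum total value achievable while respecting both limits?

57 sci

Feasible sets respecting both limits:
- B+C: mass 11, volume 13, value 57
- C+D: mass 14, volume 11, value 53
- A+C: mass 9, volume 13, value 51
Best: 57 sci.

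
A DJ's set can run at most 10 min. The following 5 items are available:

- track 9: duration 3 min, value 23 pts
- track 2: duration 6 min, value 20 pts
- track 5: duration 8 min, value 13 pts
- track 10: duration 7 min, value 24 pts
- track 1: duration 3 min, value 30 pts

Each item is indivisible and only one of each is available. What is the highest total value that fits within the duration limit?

54 pts

Check high-value combinations within 10 min:
- track 10+track 1: duration 7+3=10, value 24+30=54
- track 9+track 1: duration 3+3=6, value 23+30=53
- track 2+track 1: duration 6+3=9, value 20+30=50
- track 9+track 10: duration 3+7=10, value 23+24=47
Best: 54 pts.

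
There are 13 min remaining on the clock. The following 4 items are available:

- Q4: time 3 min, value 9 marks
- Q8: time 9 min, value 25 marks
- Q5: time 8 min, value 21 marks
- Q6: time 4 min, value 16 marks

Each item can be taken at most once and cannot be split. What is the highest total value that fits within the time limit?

41 marks

This is a 0/1 knapsack; check combinations near the capacity.
- Q8+Q6: time 9+4=13, value 25+16=41
- Q5+Q6: time 8+4=12, value 21+16=37
- Q4+Q8: time 3+9=12, value 9+25=34
- Q4+Q5: time 3+8=11, value 9+21=30
- Q4+Q6: time 3+4=7, value 9+16=25
Best: 41 marks.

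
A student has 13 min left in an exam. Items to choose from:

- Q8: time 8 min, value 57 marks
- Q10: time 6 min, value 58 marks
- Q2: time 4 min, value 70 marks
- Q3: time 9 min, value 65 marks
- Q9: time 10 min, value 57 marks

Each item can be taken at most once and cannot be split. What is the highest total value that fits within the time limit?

135 marks

Check high-value combinations within 13 min:
- Q2+Q3: time 4+9=13, value 70+65=135
- Q10+Q2: time 6+4=10, value 58+70=128
- Q8+Q2: time 8+4=12, value 57+70=127
- Q2: time 4, value 70
- Q3: time 9, value 65
Best: 135 marks.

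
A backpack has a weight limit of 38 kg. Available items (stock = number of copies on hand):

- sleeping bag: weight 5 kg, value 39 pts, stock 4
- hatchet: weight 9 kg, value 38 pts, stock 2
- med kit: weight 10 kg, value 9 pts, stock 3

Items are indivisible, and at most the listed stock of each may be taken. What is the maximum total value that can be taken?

Best selections within weight 38 and stock limits:
- 4×sleeping bag + 2×hatchet: weight 38, value 232
- 4×sleeping bag + 1×hatchet: weight 29, value 194
- 3×sleeping bag + 2×hatchet: weight 33, value 193
Best: 232 pts.

232 pts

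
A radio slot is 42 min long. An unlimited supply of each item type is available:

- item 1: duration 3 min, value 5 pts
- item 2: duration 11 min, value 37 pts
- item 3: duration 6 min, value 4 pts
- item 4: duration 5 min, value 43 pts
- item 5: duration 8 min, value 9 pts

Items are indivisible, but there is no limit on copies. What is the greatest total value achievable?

Best value-per-unit is item 4 at 43/5, and filling with it alone uses duration 8×5=40. No mix of the others beats 8×43 = 344.

344 pts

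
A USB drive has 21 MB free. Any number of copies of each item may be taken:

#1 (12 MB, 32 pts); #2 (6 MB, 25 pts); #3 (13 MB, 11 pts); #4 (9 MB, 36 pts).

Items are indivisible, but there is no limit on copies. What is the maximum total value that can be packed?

86 pts

Best value-per-unit is #2 at 25/6; filling with it alone gives 3×25 = 75.
Optimal mix: 2×#2 + 1×#4 → size 21, value 86.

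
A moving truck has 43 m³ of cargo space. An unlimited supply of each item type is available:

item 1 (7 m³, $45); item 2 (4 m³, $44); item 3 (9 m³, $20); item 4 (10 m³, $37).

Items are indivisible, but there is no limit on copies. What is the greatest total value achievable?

Best value-per-unit is item 2 at 44/4; filling with it alone gives 10×44 = 440.
Optimal mix: 1×item 1 + 9×item 2 → volume 43, value 441.

$441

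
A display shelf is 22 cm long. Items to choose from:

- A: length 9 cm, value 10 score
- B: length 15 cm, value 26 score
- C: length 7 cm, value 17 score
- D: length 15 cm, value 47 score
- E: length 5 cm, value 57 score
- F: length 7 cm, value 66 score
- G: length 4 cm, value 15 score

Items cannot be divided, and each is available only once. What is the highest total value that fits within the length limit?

140 score

Check high-value combinations within 22 cm:
- C+E+F: length 7+5+7=19, value 17+57+66=140
- E+F+G: length 5+7+4=16, value 57+66+15=138
- A+E+F: length 9+5+7=21, value 10+57+66=133
- E+F: length 5+7=12, value 57+66=123
Best: 140 score.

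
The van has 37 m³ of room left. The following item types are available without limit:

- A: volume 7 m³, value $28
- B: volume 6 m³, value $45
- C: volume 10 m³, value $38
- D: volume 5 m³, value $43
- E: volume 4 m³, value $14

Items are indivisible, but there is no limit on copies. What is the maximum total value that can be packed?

Best value-per-unit is D at 43/5; filling with it alone gives 7×43 = 301.
Optimal mix: 2×B + 5×D → volume 37, value 305.

$305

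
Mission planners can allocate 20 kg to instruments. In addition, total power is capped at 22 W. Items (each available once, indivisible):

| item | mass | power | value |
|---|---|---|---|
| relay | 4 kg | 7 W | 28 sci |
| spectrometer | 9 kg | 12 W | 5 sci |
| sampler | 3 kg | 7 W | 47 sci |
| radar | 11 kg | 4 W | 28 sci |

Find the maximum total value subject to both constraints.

103 sci

Feasible sets respecting both limits:
- relay+sampler+radar: mass 18, power 18, value 103
- relay+sampler: mass 7, power 14, value 75
- sampler+radar: mass 14, power 11, value 75
Best: 103 sci.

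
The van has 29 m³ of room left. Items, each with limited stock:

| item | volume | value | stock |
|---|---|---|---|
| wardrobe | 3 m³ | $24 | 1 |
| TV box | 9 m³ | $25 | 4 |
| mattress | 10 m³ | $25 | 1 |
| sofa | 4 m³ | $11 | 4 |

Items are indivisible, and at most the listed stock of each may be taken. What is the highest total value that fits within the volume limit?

Top feasible selections:
- 1×wardrobe + 2×TV box + 2×sofa: volume 29, value 96
- 1×wardrobe + 1×TV box + 4×sofa: volume 28, value 93
- 1×wardrobe + 1×mattress + 4×sofa: volume 29, value 93
Best: $96.

$96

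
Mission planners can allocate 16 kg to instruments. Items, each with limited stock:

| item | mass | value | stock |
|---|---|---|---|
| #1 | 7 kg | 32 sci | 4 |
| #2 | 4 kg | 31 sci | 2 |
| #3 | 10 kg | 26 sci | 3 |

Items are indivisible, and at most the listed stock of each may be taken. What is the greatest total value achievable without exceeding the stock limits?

Best selections within mass 16 and stock limits:
- 1×#1 + 2×#2: mass 15, value 94
- 2×#1: mass 14, value 64
- 1×#1 + 1×#2: mass 11, value 63
Best: 94 sci.

94 sci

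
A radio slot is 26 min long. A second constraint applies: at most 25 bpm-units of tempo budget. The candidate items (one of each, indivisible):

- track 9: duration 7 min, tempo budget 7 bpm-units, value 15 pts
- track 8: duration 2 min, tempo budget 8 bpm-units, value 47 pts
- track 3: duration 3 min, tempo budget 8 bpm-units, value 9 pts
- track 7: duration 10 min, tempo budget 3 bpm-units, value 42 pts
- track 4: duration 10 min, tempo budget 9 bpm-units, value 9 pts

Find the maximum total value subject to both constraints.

104 pts

Feasible sets respecting both limits:
- track 9+track 8+track 7: duration 19, tempo budget 18, value 104
- track 8+track 3+track 7: duration 15, tempo budget 19, value 98
- track 8+track 7+track 4: duration 22, tempo budget 20, value 98
- track 8+track 7: duration 12, tempo budget 11, value 89
Best: 104 pts.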